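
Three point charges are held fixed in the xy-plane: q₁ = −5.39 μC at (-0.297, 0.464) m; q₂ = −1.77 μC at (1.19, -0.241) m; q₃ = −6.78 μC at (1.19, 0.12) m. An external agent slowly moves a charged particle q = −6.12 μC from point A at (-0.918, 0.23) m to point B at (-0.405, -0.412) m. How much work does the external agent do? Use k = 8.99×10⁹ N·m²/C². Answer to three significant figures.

-0.0501 J

For quasistatic motion the external work equals the change in potential energy: W_ext = qΔV = q(V_B − V_A).
At A: distances to the source charges are 0.664 m, 2.16 m, 2.11 m; V_A = Σ kqᵢ/rᵢ = -1.09×10⁵ V.
At B: distances to the source charges are 0.883 m, 1.60 m, 1.68 m; V_B = Σ kqᵢ/rᵢ = -1.01×10⁵ V.
ΔV = V_B − V_A = 8190 V.
W_ext = qΔV = (-6.12×10⁻⁶ C)(8190 V) = -0.0501 J.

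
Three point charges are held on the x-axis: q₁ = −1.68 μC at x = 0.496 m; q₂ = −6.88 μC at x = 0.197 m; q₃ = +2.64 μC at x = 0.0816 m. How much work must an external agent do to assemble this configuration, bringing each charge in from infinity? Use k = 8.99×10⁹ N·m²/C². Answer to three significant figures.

The assembly work is the sum of pairwise potential energies, U = Σ_{i<j} kqᵢqⱼ/rᵢⱼ.
Pair separations: r₁₂ = 0.299 m, r₁₃ = 0.414 m, r₂₃ = 0.115 m.
U = (0.348) + (-0.0962) + (-1.41) = -1.16 J.

-1.16 J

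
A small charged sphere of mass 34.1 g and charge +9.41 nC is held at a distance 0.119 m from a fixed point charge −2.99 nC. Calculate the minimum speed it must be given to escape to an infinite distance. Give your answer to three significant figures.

To just escape, total mechanical energy must reach zero at infinity: ½mv²_min + U = 0, so ½mv²_min = −U = |kQq|/r.
|U| = |kQq|/r = (8.99×10⁹ N·m²/C²)(2.99×10⁻⁹)(9.41×10⁻⁹)/(0.119) = 2.13×10⁻⁶ J.
v_min = √(2|U|/m) = √(2·2.13×10⁻⁶/0.0341) = 0.0112 m/s.

0.0112 m/s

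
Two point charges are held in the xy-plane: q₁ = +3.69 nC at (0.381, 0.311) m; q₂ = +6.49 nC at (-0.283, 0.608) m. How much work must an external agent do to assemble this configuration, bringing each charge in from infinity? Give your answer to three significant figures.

2.96×10⁻⁷ J

The work to assemble the configuration equals its total potential energy, U = Σ kqᵢqⱼ/rᵢⱼ over all pairs.
Pair separations: r₁₂ = 0.727 m.
U = (2.96×10⁻⁷) = 2.96×10⁻⁷ J.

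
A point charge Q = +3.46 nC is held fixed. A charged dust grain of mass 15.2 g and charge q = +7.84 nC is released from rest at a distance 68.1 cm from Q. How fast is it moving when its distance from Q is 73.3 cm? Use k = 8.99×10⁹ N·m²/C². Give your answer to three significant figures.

Only the electrostatic force acts, so mechanical energy is conserved: ½mv² = U₁ − U₂ = kQq(1/r₁ − 1/r₂).
U₁ − U₂ = (8.99×10⁹ N·m²/C²)(3.46×10⁻⁹ C)(7.84×10⁻⁹ C)(1/0.681 − 1/0.733) = 2.54×10⁻⁸ J.
v = √(2·2.54×10⁻⁸/0.0152) = 1.83×10⁻³ m/s.

1.83×10⁻³ m/s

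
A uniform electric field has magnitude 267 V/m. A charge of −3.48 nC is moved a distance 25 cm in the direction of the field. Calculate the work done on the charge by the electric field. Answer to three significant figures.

The potential change for a displacement 25 cm in the direction of the field is ΔV = −Ed = -66.8 V.
W_field = −qΔV = -2.32×10⁻⁷ J.

-2.32×10⁻⁷ J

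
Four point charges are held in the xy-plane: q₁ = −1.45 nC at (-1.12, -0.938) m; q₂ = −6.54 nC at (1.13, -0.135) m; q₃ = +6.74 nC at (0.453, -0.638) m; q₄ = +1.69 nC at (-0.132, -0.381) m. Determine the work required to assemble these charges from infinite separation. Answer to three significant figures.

-4.25×10⁻⁷ J

The work to assemble the configuration equals its total potential energy, U = Σ kqᵢqⱼ/rᵢⱼ over all pairs.
Pair separations: r₁₂ = 2.39 m, r₁₃ = 1.60 m, r₁₄ = 1.13 m, r₂₃ = 0.843 m, r₂₄ = 1.29 m, r₃₄ = 0.639 m.
Summing all 6 pair terms gives U = -4.25×10⁻⁷ J.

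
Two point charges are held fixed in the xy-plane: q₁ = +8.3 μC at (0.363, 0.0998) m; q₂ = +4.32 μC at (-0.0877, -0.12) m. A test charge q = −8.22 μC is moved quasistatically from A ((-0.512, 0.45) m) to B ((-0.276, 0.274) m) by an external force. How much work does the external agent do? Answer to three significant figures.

-0.557 J

For quasistatic motion the external work equals the change in potential energy: W_ext = qΔV = q(V_B − V_A).
At A: distances to the source charges are 0.942 m, 0.711 m; V_A = Σ kqᵢ/rᵢ = 1.34×10⁵ V.
At B: distances to the source charges are 0.662 m, 0.437 m; V_B = Σ kqᵢ/rᵢ = 2.02×10⁵ V.
ΔV = V_B − V_A = 6.78×10⁴ V.
W_ext = qΔV = (-8.22×10⁻⁶ C)(6.78×10⁴ V) = -0.557 J.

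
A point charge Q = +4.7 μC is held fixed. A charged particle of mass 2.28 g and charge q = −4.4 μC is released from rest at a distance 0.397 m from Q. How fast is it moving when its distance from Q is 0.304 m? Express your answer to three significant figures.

Only the electrostatic force acts, so mechanical energy is conserved: ½mv² = U₁ − U₂ = kQq(1/r₁ − 1/r₂).
U₁ − U₂ = (8.99×10⁹ N·m²/C²)(4.70×10⁻⁶ C)(-4.40×10⁻⁶ C)(1/0.397 − 1/0.304) = 0.143 J.
v = √(2·0.143/2.28×10⁻³) = 11.2 m/s.

11.2 m/s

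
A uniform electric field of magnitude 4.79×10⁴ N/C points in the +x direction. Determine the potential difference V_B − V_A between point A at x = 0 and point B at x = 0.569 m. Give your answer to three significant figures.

In a uniform field, potential decreases in the direction of E: V_B − V_A = −E·Δx.
V_B − V_A = −(4.79×10⁴ V/m)(0.569 m) = -2.73×10⁴ V.

-2.73×10⁴ V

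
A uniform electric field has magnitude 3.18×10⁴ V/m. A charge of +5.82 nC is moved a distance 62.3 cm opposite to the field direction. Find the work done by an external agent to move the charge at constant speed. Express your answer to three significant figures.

The potential change for a displacement 62.3 cm opposite to the field direction is ΔV = +Ed = 1.98×10⁴ V.
W_ext = qΔV = 1.15×10⁻⁴ J.

1.15×10⁻⁴ J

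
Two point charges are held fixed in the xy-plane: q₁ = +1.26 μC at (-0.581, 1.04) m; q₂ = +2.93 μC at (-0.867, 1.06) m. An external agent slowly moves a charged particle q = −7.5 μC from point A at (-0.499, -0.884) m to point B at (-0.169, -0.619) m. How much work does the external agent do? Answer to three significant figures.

-0.0144 J

For quasistatic motion the external work equals the change in potential energy: W_ext = qΔV = q(V_B − V_A).
At A: distances to the source charges are 1.93 m, 1.98 m; V_A = Σ kqᵢ/rᵢ = 1.92×10⁴ V.
At B: distances to the source charges are 1.71 m, 1.82 m; V_B = Σ kqᵢ/rᵢ = 2.11×10⁴ V.
ΔV = V_B − V_A = 1920 V.
W_ext = qΔV = (-7.50×10⁻⁶ C)(1920 V) = -0.0144 J.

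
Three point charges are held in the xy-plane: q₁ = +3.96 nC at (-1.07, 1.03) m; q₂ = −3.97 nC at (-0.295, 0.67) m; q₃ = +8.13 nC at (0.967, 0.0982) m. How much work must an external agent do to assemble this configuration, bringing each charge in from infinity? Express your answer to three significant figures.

-2.46×10⁻⁷ J

The work to assemble the configuration equals its total potential energy, U = Σ kqᵢqⱼ/rᵢⱼ over all pairs.
Pair separations: r₁₂ = 0.855 m, r₁₃ = 2.24 m, r₂₃ = 1.39 m.
U = (-1.65×10⁻⁷) + (1.29×10⁻⁷) + (-2.09×10⁻⁷) = -2.46×10⁻⁷ J.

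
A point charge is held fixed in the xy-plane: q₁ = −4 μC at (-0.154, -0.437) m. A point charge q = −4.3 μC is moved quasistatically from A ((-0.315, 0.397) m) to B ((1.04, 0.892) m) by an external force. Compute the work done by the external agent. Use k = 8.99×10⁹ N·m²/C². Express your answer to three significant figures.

For quasistatic motion the external work equals the change in potential energy: W_ext = qΔV = q(V_B − V_A).
At A: distance to the source charge is 0.849 m; V_A = kq₁/r = -4.23×10⁴ V.
At B: distance to the source charge is 1.79 m; V_B = kq₁/r = -2.01×10⁴ V.
ΔV = V_B − V_A = 2.22×10⁴ V.
W_ext = qΔV = (-4.30×10⁻⁶ C)(2.22×10⁴ V) = -0.0955 J.

-0.0955 J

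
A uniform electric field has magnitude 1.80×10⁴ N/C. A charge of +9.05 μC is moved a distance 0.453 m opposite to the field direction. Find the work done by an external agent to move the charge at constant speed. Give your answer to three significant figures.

The potential change for a displacement 0.453 m opposite to the field direction is ΔV = +Ed = 8150 V.
W_ext = qΔV = 0.0738 J.

0.0738 J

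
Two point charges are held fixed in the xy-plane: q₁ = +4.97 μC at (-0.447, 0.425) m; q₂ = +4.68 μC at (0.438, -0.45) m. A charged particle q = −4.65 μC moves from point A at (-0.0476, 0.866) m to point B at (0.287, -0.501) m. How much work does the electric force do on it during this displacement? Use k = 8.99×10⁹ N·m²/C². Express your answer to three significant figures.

The work done by the electric force is W_field = −ΔU = −q(V_B − V_A) = q(V_A − V_B).
At A: distances to the source charges are 0.595 m, 1.40 m; V_A = Σ kqᵢ/rᵢ = 1.05×10⁵ V.
At B: distances to the source charges are 1.18 m, 0.159 m; V_B = Σ kqᵢ/rᵢ = 3.02×10⁵ V.
ΔV = V_B − V_A = 1.97×10⁵ V.
W_field = −qΔV = −(-4.65×10⁻⁶ C)(1.97×10⁵ V) = 0.915 J.

0.915 J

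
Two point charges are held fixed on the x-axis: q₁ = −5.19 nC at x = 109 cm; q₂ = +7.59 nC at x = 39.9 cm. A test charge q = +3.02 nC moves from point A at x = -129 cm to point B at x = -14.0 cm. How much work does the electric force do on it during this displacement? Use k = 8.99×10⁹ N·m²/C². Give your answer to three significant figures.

The work done by the electric force is W_field = −ΔU = −q(V_B − V_A) = q(V_A − V_B).
At A: distances to the source charges are 2.38 m, 1.69 m; V_A = Σ kqᵢ/rᵢ = 20.8 V.
At B: distances to the source charges are 1.23 m, 0.539 m; V_B = Σ kqᵢ/rᵢ = 88.7 V.
ΔV = V_B − V_A = 67.9 V.
W_field = −qΔV = −(3.02×10⁻⁹ C)(67.9 V) = -2.05×10⁻⁷ J.

-2.05×10⁻⁷ J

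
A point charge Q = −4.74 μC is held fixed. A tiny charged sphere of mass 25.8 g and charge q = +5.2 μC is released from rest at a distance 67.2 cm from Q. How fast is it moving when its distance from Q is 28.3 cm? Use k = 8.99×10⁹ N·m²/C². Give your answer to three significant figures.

Only the electrostatic force acts, so mechanical energy is conserved: ½mv² = U₁ − U₂ = kQq(1/r₁ − 1/r₂).
U₁ − U₂ = (8.99×10⁹ N·m²/C²)(-4.74×10⁻⁶ C)(5.20×10⁻⁶ C)(1/0.672 − 1/0.283) = 0.453 J.
v = √(2·0.453/0.0258) = 5.93 m/s.

5.93 m/s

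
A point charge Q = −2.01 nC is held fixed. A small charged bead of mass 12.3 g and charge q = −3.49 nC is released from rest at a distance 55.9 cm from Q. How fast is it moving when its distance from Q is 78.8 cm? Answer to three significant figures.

Only the electrostatic force acts, so mechanical energy is conserved: ½mv² = U₁ − U₂ = kQq(1/r₁ − 1/r₂).
U₁ − U₂ = (8.99×10⁹ N·m²/C²)(-2.01×10⁻⁹ C)(-3.49×10⁻⁹ C)(1/0.559 − 1/0.788) = 3.28×10⁻⁸ J.
v = √(2·3.28×10⁻⁸/0.0123) = 2.31×10⁻³ m/s.

2.31×10⁻³ m/s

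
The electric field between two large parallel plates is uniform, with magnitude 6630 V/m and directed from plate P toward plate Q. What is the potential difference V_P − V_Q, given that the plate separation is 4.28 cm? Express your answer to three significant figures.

284 V

In a uniform field, potential decreases in the direction of E: ΔV = −E·d for a displacement d parallel to E.
Going from Q to P is a displacement of 4.28 cm opposite to the field, so V_P − V_Q = +Ed = 284 V.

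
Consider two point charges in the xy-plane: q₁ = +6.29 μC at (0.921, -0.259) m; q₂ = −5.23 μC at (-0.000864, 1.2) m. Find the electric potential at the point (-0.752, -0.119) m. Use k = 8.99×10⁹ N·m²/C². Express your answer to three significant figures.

2710 V

The total potential is the scalar sum of each charge's contribution, V = Σ kqᵢ/rᵢ.
Distances from the field point to each charge: r₁ = 1.68 m, r₂ = 1.52 m.
V = k[(6.29×10⁻⁶)/(1.68) + (-5.23×10⁻⁶)/(1.52)] = 2710 V.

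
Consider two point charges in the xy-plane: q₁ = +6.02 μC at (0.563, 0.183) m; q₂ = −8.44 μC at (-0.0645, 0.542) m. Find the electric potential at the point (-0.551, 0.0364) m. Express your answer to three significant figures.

-6.00×10⁴ V

Electric potential is a scalar, so the contributions from each charge add algebraically: V = Σ kqᵢ/rᵢ.
Distances from the field point to each charge: r₁ = 1.12 m, r₂ = 0.702 m.
V = k[(6.02×10⁻⁶)/(1.12) + (-8.44×10⁻⁶)/(0.702)] = -6.00×10⁴ V.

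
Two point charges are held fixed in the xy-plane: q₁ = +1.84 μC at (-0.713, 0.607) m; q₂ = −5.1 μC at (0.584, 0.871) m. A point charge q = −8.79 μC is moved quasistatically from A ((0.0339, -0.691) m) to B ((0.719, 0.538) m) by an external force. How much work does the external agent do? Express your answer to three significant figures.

For quasistatic motion the external work equals the change in potential energy: W_ext = qΔV = q(V_B − V_A).
At A: distances to the source charges are 1.50 m, 1.66 m; V_A = Σ kqᵢ/rᵢ = -1.66×10⁴ V.
At B: distances to the source charges are 1.43 m, 0.359 m; V_B = Σ kqᵢ/rᵢ = -1.16×10⁵ V.
ΔV = V_B − V_A = -9.94×10⁴ V.
W_ext = qΔV = (-8.79×10⁻⁶ C)(-9.94×10⁴ V) = 0.874 J.

0.874 J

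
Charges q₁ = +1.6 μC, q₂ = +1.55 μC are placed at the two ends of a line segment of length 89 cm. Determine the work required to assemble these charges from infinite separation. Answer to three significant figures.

The assembly work is the sum of pairwise potential energies, U = Σ_{i<j} kqᵢqⱼ/rᵢⱼ.
The separation is r = 0.890 m.
U = (0.0251) = 0.0251 J.

0.0251 J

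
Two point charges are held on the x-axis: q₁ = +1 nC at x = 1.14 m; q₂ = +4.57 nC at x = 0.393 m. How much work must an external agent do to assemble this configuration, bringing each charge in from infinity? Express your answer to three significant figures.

5.50×10⁻⁸ J

The work to assemble the configuration equals its total potential energy, U = Σ kqᵢqⱼ/rᵢⱼ over all pairs.
Pair separations: r₁₂ = 0.747 m.
U = (5.50×10⁻⁸) = 5.50×10⁻⁸ J.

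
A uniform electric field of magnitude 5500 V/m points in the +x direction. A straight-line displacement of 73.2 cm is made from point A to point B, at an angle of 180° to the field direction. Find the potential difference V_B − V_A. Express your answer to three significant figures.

4030 V

Only the component of displacement along E changes the potential: ΔV = −E·d·cosθ.
ΔV = −(5500 V/m)(0.732 m)cos180° = 4030 V.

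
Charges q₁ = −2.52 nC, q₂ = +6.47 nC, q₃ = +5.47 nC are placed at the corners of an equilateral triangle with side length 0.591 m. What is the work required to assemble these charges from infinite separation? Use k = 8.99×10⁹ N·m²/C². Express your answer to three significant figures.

8.07×10⁻⁸ J

The work to assemble the configuration equals its total potential energy, U = Σ kqᵢqⱼ/rᵢⱼ over all pairs.
All three pair separations equal the side length, 0.591 m.
U = (-2.48×10⁻⁷) + (-2.10×10⁻⁷) + (5.38×10⁻⁷) = 8.07×10⁻⁸ J.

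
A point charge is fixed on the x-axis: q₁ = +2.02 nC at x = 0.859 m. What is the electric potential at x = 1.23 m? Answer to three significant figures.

48.9 V

The total potential is the scalar sum of each charge's contribution, V = Σ kqᵢ/rᵢ.
V = k[(2.02×10⁻⁹)/(0.371)] = 48.9 V.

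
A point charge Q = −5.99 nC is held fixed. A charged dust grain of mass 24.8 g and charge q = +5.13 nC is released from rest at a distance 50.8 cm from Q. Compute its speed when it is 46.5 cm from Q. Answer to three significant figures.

2.01×10⁻³ m/s

Only the electrostatic force acts, so mechanical energy is conserved: ½mv² = U₁ − U₂ = kQq(1/r₁ − 1/r₂).
U₁ − U₂ = (8.99×10⁹ N·m²/C²)(-5.99×10⁻⁹ C)(5.13×10⁻⁹ C)(1/0.508 − 1/0.465) = 5.03×10⁻⁸ J.
v = √(2·5.03×10⁻⁸/0.0248) = 2.01×10⁻³ m/s.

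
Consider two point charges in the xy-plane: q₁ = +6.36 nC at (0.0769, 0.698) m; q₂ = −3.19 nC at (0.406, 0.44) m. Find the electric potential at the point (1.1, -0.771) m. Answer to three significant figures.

11.4 V

The total potential is the scalar sum of each charge's contribution, V = Σ kqᵢ/rᵢ.
Distances from the field point to each charge: r₁ = 1.79 m, r₂ = 1.40 m.
V = k[(6.36×10⁻⁹)/(1.79) + (-3.19×10⁻⁹)/(1.40)] = 11.4 V.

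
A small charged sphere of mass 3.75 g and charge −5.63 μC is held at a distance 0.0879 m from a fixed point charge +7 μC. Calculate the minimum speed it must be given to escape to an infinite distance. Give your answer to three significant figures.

To just escape, total mechanical energy must reach zero at infinity: ½mv²_min + U = 0, so ½mv²_min = −U = |kQq|/r.
|U| = |kQq|/r = (8.99×10⁹ N·m²/C²)(7.00×10⁻⁶)(5.63×10⁻⁶)/(0.0879) = 4.03 J.
v_min = √(2|U|/m) = √(2·4.03/3.75×10⁻³) = 46.4 m/s.

46.4 m/s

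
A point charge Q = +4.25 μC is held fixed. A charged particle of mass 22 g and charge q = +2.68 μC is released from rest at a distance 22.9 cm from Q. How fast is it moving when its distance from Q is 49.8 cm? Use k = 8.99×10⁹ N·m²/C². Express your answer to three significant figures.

Only the electrostatic force acts, so mechanical energy is conserved: ½mv² = U₁ − U₂ = kQq(1/r₁ − 1/r₂).
U₁ − U₂ = (8.99×10⁹ N·m²/C²)(4.25×10⁻⁶ C)(2.68×10⁻⁶ C)(1/0.229 − 1/0.498) = 0.242 J.
v = √(2·0.242/0.0220) = 4.69 m/s.

4.69 m/s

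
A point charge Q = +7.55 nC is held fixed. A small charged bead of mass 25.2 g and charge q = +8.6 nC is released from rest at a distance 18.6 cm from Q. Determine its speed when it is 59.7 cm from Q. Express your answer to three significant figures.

0.0131 m/s

Only the electrostatic force acts, so mechanical energy is conserved: ½mv² = U₁ − U₂ = kQq(1/r₁ − 1/r₂).
U₁ − U₂ = (8.99×10⁹ N·m²/C²)(7.55×10⁻⁹ C)(8.60×10⁻⁹ C)(1/0.186 − 1/0.597) = 2.16×10⁻⁶ J.
v = √(2·2.16×10⁻⁶/0.0252) = 0.0131 m/s.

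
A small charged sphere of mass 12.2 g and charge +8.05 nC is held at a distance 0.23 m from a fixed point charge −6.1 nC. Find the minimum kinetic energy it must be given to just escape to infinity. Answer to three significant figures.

To just escape, total mechanical energy must reach zero at infinity: ½mv²_min + U = 0, so ½mv²_min = −U = |kQq|/r.
|U| = |kQq|/r = (8.99×10⁹ N·m²/C²)(6.10×10⁻⁹)(8.05×10⁻⁹)/(0.230) = 1.92×10⁻⁶ J.

1.92×10⁻⁶ J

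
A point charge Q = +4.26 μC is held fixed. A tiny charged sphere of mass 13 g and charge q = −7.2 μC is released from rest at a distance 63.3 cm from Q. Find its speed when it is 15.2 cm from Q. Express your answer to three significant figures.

14.6 m/s

Only the electrostatic force acts, so mechanical energy is conserved: ½mv² = U₁ − U₂ = kQq(1/r₁ − 1/r₂).
U₁ − U₂ = (8.99×10⁹ N·m²/C²)(4.26×10⁻⁶ C)(-7.20×10⁻⁶ C)(1/0.633 − 1/0.152) = 1.38 J.
v = √(2·1.38/0.0130) = 14.6 m/s.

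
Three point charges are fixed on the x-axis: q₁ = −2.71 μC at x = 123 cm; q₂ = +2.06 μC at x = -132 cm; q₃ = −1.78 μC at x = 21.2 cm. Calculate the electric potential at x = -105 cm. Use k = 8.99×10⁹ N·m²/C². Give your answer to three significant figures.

Electric potential is a scalar, so the contributions from each charge add algebraically: V = Σ kqᵢ/rᵢ.
Distances from the field point to each charge: r₁ = 2.28 m, r₂ = 0.270 m, r₃ = 1.26 m.
V = k[(-2.71×10⁻⁶)/(2.28) + (2.06×10⁻⁶)/(0.270) + (-1.78×10⁻⁶)/(1.26)] = 4.52×10⁴ V.

4.52×10⁴ V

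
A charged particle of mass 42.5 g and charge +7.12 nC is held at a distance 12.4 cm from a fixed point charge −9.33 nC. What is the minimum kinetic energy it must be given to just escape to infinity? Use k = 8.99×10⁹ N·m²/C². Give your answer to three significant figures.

To just escape, total mechanical energy must reach zero at infinity: ½mv²_min + U = 0, so ½mv²_min = −U = |kQq|/r.
|U| = |kQq|/r = (8.99×10⁹ N·m²/C²)(9.33×10⁻⁹)(7.12×10⁻⁹)/(0.124) = 4.82×10⁻⁶ J.

4.82×10⁻⁶ J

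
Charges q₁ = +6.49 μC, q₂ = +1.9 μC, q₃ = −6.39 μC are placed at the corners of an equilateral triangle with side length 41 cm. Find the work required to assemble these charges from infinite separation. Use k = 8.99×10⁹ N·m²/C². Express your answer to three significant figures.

-0.905 J

The work to assemble the configuration equals its total potential energy, U = Σ kqᵢqⱼ/rᵢⱼ over all pairs.
All three pair separations equal the side length, 0.410 m.
U = (0.270) + (-0.909) + (-0.266) = -0.905 J.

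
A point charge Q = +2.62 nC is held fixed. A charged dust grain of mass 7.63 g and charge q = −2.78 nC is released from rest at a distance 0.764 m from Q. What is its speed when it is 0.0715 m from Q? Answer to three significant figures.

Only the electrostatic force acts, so mechanical energy is conserved: ½mv² = U₁ − U₂ = kQq(1/r₁ − 1/r₂).
U₁ − U₂ = (8.99×10⁹ N·m²/C²)(2.62×10⁻⁹ C)(-2.78×10⁻⁹ C)(1/0.764 − 1/0.0715) = 8.30×10⁻⁷ J.
v = √(2·8.30×10⁻⁷/7.63×10⁻³) = 0.0148 m/s.

0.0148 m/s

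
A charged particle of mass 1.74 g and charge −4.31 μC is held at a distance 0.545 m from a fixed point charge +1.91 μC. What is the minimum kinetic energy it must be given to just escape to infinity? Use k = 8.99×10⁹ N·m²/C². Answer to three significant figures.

To just escape, total mechanical energy must reach zero at infinity: ½mv²_min + U = 0, so ½mv²_min = −U = |kQq|/r.
|U| = |kQq|/r = (8.99×10⁹ N·m²/C²)(1.91×10⁻⁶)(4.31×10⁻⁶)/(0.545) = 0.136 J.

0.136 J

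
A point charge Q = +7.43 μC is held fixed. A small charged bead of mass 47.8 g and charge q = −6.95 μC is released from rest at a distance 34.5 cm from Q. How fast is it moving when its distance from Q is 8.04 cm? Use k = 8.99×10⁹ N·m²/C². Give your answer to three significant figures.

Only the electrostatic force acts, so mechanical energy is conserved: ½mv² = U₁ − U₂ = kQq(1/r₁ − 1/r₂).
U₁ − U₂ = (8.99×10⁹ N·m²/C²)(7.43×10⁻⁶ C)(-6.95×10⁻⁶ C)(1/0.345 − 1/0.0804) = 4.43 J.
v = √(2·4.43/0.0478) = 13.6 m/s.

13.6 m/s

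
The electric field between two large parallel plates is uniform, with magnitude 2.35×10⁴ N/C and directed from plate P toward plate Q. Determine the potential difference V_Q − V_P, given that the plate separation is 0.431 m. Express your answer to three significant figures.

In a uniform field, potential decreases in the direction of E: ΔV = −E·d for a displacement d parallel to E.
Going from P to Q is a displacement of 0.431 m along the field, so V_Q − V_P = −Ed = -1.01×10⁴ V.

-1.01×10⁴ V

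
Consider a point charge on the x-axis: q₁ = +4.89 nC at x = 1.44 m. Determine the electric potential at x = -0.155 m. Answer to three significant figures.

27.6 V

The total potential is the scalar sum of each charge's contribution, V = Σ kqᵢ/rᵢ.
V = k[(4.89×10⁻⁹)/(1.59)] = 27.6 V.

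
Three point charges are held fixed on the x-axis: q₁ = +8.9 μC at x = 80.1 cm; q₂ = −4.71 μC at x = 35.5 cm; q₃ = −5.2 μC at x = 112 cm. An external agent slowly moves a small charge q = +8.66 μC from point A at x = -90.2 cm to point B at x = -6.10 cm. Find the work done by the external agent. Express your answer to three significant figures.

-0.335 J

For quasistatic motion the external work equals the change in potential energy: W_ext = qΔV = q(V_B − V_A).
At A: distances to the source charges are 1.70 m, 1.26 m, 2.02 m; V_A = Σ kqᵢ/rᵢ = -9820 V.
At B: distances to the source charges are 0.862 m, 0.416 m, 1.18 m; V_B = Σ kqᵢ/rᵢ = -4.85×10⁴ V.
ΔV = V_B − V_A = -3.87×10⁴ V.
W_ext = qΔV = (8.66×10⁻⁶ C)(-3.87×10⁴ V) = -0.335 J.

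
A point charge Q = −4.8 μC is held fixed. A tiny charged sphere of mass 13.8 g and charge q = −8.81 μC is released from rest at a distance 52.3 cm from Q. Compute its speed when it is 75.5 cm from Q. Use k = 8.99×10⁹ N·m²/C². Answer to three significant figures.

Only the electrostatic force acts, so mechanical energy is conserved: ½mv² = U₁ − U₂ = kQq(1/r₁ − 1/r₂).
U₁ − U₂ = (8.99×10⁹ N·m²/C²)(-4.80×10⁻⁶ C)(-8.81×10⁻⁶ C)(1/0.523 − 1/0.755) = 0.223 J.
v = √(2·0.223/0.0138) = 5.69 m/s.

5.69 m/s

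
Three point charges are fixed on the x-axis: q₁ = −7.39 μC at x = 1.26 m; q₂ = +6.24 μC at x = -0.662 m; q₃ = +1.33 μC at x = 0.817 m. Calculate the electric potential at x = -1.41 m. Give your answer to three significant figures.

5.55×10⁴ V

Electric potential is a scalar, so the contributions from each charge add algebraically: V = Σ kqᵢ/rᵢ.
Distances from the field point to each charge: r₁ = 2.67 m, r₂ = 0.748 m, r₃ = 2.23 m.
V = k[(-7.39×10⁻⁶)/(2.67) + (6.24×10⁻⁶)/(0.748) + (1.33×10⁻⁶)/(2.23)] = 5.55×10⁴ V.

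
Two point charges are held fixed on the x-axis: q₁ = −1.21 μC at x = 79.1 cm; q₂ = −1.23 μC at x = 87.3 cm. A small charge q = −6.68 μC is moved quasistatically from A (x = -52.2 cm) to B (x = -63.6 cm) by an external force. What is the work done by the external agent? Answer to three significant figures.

-8.42×10⁻³ J

For quasistatic motion the external work equals the change in potential energy: W_ext = qΔV = q(V_B − V_A).
At A: distances to the source charges are 1.31 m, 1.40 m; V_A = Σ kqᵢ/rᵢ = -1.62×10⁴ V.
At B: distances to the source charges are 1.43 m, 1.51 m; V_B = Σ kqᵢ/rᵢ = -1.50×10⁴ V.
ΔV = V_B − V_A = 1260 V.
W_ext = qΔV = (-6.68×10⁻⁶ C)(1260 V) = -8.42×10⁻³ J.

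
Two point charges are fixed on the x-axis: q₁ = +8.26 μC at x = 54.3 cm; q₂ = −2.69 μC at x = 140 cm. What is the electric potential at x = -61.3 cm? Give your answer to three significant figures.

The total potential is the scalar sum of each charge's contribution, V = Σ kqᵢ/rᵢ.
Distances from the field point to each charge: r₁ = 1.16 m, r₂ = 2.01 m.
V = k[(8.26×10⁻⁶)/(1.16) + (-2.69×10⁻⁶)/(2.01)] = 5.22×10⁴ V.

5.22×10⁴ V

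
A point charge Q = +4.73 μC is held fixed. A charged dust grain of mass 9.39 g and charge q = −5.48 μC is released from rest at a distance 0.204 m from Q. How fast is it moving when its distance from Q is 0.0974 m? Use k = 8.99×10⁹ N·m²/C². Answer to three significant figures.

16.3 m/s

Only the electrostatic force acts, so mechanical energy is conserved: ½mv² = U₁ − U₂ = kQq(1/r₁ − 1/r₂).
U₁ − U₂ = (8.99×10⁹ N·m²/C²)(4.73×10⁻⁶ C)(-5.48×10⁻⁶ C)(1/0.204 − 1/0.0974) = 1.25 J.
v = √(2·1.25/9.39×10⁻³) = 16.3 m/s.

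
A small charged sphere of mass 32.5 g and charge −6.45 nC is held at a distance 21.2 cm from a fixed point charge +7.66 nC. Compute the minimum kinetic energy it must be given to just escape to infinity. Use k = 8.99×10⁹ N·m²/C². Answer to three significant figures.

To just escape, total mechanical energy must reach zero at infinity: ½mv²_min + U = 0, so ½mv²_min = −U = |kQq|/r.
|U| = |kQq|/r = (8.99×10⁹ N·m²/C²)(7.66×10⁻⁹)(6.45×10⁻⁹)/(0.212) = 2.10×10⁻⁶ J.

2.10×10⁻⁶ J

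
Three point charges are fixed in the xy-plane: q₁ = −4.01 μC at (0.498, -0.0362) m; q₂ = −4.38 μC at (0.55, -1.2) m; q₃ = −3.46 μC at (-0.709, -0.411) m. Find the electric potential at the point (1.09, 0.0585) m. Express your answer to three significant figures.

Electric potential is a scalar, so the contributions from each charge add algebraically: V = Σ kqᵢ/rᵢ.
Distances from the field point to each charge: r₁ = 0.600 m, r₂ = 1.37 m, r₃ = 1.86 m.
V = k[(-4.01×10⁻⁶)/(0.600) + (-4.38×10⁻⁶)/(1.37) + (-3.46×10⁻⁶)/(1.86)] = -1.06×10⁵ V.

-1.06×10⁵ V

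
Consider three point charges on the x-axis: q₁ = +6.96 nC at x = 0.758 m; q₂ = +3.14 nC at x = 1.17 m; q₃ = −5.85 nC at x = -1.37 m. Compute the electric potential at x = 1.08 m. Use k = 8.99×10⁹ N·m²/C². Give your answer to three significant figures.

The total potential is the scalar sum of each charge's contribution, V = Σ kqᵢ/rᵢ.
Distances from the field point to each charge: r₁ = 0.322 m, r₂ = 0.0900 m, r₃ = 2.45 m.
V = k[(6.96×10⁻⁹)/(0.322) + (3.14×10⁻⁹)/(0.0900) + (-5.85×10⁻⁹)/(2.45)] = 487 V.

487 V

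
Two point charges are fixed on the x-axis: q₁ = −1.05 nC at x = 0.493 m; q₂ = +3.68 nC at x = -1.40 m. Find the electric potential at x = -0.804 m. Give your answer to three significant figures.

Electric potential is a scalar, so the contributions from each charge add algebraically: V = Σ kqᵢ/rᵢ.
Distances from the field point to each charge: r₁ = 1.30 m, r₂ = 0.596 m.
V = k[(-1.05×10⁻⁹)/(1.30) + (3.68×10⁻⁹)/(0.596)] = 48.2 V.

48.2 V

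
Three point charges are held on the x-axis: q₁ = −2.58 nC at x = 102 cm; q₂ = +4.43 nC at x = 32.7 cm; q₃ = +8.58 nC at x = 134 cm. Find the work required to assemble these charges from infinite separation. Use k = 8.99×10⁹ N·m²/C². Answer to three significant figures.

The work to assemble the configuration equals its total potential energy, U = Σ kqᵢqⱼ/rᵢⱼ over all pairs.
Pair separations: r₁₂ = 0.693 m, r₁₃ = 0.320 m, r₂₃ = 1.01 m.
U = (-1.48×10⁻⁷) + (-6.22×10⁻⁷) + (3.37×10⁻⁷) = -4.33×10⁻⁷ J.

-4.33×10⁻⁷ J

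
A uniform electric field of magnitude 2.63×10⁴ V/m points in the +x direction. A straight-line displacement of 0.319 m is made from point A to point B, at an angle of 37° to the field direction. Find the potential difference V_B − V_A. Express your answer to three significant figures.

-6700 V

Only the component of displacement along E changes the potential: ΔV = −E·d·cosθ.
ΔV = −(2.63×10⁴ V/m)(0.319 m)cos37° = -6700 V.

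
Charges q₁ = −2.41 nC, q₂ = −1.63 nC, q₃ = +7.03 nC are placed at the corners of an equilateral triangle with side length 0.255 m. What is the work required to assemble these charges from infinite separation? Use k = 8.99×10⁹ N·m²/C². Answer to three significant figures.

The work to assemble the configuration equals its total potential energy, U = Σ kqᵢqⱼ/rᵢⱼ over all pairs.
All three pair separations equal the side length, 0.255 m.
U = (1.38×10⁻⁷) + (-5.97×10⁻⁷) + (-4.04×10⁻⁷) = -8.63×10⁻⁷ J.

-8.63×10⁻⁷ J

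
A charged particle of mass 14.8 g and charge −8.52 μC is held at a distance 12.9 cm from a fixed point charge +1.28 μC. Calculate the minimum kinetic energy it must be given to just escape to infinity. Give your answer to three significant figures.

0.760 J

To just escape, total mechanical energy must reach zero at infinity: ½mv²_min + U = 0, so ½mv²_min = −U = |kQq|/r.
|U| = |kQq|/r = (8.99×10⁹ N·m²/C²)(1.28×10⁻⁶)(8.52×10⁻⁶)/(0.129) = 0.760 J.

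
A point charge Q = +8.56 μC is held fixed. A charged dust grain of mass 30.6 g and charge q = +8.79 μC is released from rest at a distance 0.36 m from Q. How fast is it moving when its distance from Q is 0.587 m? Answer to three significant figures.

Only the electrostatic force acts, so mechanical energy is conserved: ½mv² = U₁ − U₂ = kQq(1/r₁ − 1/r₂).
U₁ − U₂ = (8.99×10⁹ N·m²/C²)(8.56×10⁻⁶ C)(8.79×10⁻⁶ C)(1/0.360 − 1/0.587) = 0.727 J.
v = √(2·0.727/0.0306) = 6.89 m/s.

6.89 m/s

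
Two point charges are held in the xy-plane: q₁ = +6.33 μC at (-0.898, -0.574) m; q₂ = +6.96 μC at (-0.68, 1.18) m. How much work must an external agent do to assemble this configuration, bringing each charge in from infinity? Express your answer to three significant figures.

0.224 J

The work to assemble the configuration equals its total potential energy, U = Σ kqᵢqⱼ/rᵢⱼ over all pairs.
Pair separations: r₁₂ = 1.77 m.
U = (0.224) = 0.224 J.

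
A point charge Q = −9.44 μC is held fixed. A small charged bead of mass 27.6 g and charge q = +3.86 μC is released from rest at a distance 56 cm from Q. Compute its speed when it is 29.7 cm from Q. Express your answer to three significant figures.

6.13 m/s

Only the electrostatic force acts, so mechanical energy is conserved: ½mv² = U₁ − U₂ = kQq(1/r₁ − 1/r₂).
U₁ − U₂ = (8.99×10⁹ N·m²/C²)(-9.44×10⁻⁶ C)(3.86×10⁻⁶ C)(1/0.560 − 1/0.297) = 0.518 J.
v = √(2·0.518/0.0276) = 6.13 m/s.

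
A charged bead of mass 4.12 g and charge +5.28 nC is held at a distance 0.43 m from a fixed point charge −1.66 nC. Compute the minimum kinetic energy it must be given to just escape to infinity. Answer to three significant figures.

To just escape, total mechanical energy must reach zero at infinity: ½mv²_min + U = 0, so ½mv²_min = −U = |kQq|/r.
|U| = |kQq|/r = (8.99×10⁹ N·m²/C²)(1.66×10⁻⁹)(5.28×10⁻⁹)/(0.430) = 1.83×10⁻⁷ J.

1.83×10⁻⁷ J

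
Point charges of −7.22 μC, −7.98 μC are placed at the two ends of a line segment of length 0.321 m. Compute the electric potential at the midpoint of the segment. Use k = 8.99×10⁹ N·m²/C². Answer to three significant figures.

Electric potential is a scalar, so the contributions from each charge add algebraically: V = Σ kqᵢ/rᵢ.
Each charge is 0.161 m from the midpoint.
V = k[(-7.22×10⁻⁶)/(0.161) + (-7.98×10⁻⁶)/(0.161)] = -8.51×10⁵ V.

-8.51×10⁵ V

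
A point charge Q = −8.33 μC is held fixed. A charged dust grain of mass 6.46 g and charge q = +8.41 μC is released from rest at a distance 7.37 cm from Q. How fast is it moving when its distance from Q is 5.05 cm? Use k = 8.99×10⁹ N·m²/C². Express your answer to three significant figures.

34.9 m/s

Only the electrostatic force acts, so mechanical energy is conserved: ½mv² = U₁ − U₂ = kQq(1/r₁ − 1/r₂).
U₁ − U₂ = (8.99×10⁹ N·m²/C²)(-8.33×10⁻⁶ C)(8.41×10⁻⁶ C)(1/0.0737 − 1/0.0505) = 3.93 J.
v = √(2·3.93/6.46×10⁻³) = 34.9 m/s.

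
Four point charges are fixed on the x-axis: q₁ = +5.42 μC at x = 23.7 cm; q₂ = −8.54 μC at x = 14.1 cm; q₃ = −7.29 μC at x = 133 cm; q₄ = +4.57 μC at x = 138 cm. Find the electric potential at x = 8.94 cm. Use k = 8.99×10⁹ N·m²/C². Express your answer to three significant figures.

-1.18×10⁶ V

Electric potential is a scalar, so the contributions from each charge add algebraically: V = Σ kqᵢ/rᵢ.
Distances from the field point to each charge: r₁ = 0.148 m, r₂ = 0.0516 m, r₃ = 1.24 m, r₄ = 1.29 m.
V = k[(5.42×10⁻⁶)/(0.148) + (-8.54×10⁻⁶)/(0.0516) + (-7.29×10⁻⁶)/(1.24) + (4.57×10⁻⁶)/(1.29)] = -1.18×10⁶ V.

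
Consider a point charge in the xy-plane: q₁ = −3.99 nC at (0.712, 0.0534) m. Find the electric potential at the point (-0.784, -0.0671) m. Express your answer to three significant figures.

Electric potential is a scalar, so the contributions from each charge add algebraically: V = Σ kqᵢ/rᵢ.
Distances from the field point to each charge: r₁ = 1.50 m.
V = k[(-3.99×10⁻⁹)/(1.50)] = -23.9 V.

-23.9 V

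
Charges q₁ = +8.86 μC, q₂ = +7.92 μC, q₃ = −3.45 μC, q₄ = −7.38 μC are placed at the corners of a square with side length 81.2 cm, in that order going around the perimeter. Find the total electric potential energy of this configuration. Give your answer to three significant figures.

-0.665 J

The assembly work is the sum of pairwise potential energies, U = Σ_{i<j} kqᵢqⱼ/rᵢⱼ.
The four side pairs have separation 0.812 m and the two diagonal pairs 1.15 m.
Summing all 6 pair terms gives U = -0.665 J.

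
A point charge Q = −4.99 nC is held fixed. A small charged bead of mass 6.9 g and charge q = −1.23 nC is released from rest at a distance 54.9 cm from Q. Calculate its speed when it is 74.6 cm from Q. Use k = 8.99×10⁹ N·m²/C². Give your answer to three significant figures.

2.77×10⁻³ m/s

Only the electrostatic force acts, so mechanical energy is conserved: ½mv² = U₁ − U₂ = kQq(1/r₁ − 1/r₂).
U₁ − U₂ = (8.99×10⁹ N·m²/C²)(-4.99×10⁻⁹ C)(-1.23×10⁻⁹ C)(1/0.549 − 1/0.746) = 2.65×10⁻⁸ J.
v = √(2·2.65×10⁻⁸/6.90×10⁻³) = 2.77×10⁻³ m/s.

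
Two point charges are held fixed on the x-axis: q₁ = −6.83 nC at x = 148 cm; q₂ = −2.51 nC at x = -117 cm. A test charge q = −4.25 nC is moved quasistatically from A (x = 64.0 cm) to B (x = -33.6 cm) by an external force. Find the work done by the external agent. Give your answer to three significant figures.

-1.05×10⁻⁷ J

For quasistatic motion the external work equals the change in potential energy: W_ext = qΔV = q(V_B − V_A).
At A: distances to the source charges are 0.840 m, 1.81 m; V_A = Σ kqᵢ/rᵢ = -85.6 V.
At B: distances to the source charges are 1.82 m, 0.834 m; V_B = Σ kqᵢ/rᵢ = -60.9 V.
ΔV = V_B − V_A = 24.7 V.
W_ext = qΔV = (-4.25×10⁻⁹ C)(24.7 V) = -1.05×10⁻⁷ J.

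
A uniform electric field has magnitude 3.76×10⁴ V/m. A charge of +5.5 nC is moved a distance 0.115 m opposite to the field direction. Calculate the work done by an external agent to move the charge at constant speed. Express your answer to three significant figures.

2.38×10⁻⁵ J

The potential change for a displacement 0.115 m opposite to the field direction is ΔV = +Ed = 4320 V.
W_ext = qΔV = 2.38×10⁻⁵ J.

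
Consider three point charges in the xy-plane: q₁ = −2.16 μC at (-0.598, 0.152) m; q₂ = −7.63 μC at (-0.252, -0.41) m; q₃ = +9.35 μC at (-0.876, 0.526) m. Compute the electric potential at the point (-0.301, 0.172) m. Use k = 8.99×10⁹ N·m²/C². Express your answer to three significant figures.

-5.82×10⁴ V

Electric potential is a scalar, so the contributions from each charge add algebraically: V = Σ kqᵢ/rᵢ.
Distances from the field point to each charge: r₁ = 0.298 m, r₂ = 0.584 m, r₃ = 0.675 m.
V = k[(-2.16×10⁻⁶)/(0.298) + (-7.63×10⁻⁶)/(0.584) + (9.35×10⁻⁶)/(0.675)] = -5.82×10⁴ V.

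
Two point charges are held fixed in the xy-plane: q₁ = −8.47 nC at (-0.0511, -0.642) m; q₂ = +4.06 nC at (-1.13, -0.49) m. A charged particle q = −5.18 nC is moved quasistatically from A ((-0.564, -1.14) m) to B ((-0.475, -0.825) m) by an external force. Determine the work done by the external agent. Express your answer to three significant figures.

2.65×10⁻⁷ J

For quasistatic motion the external work equals the change in potential energy: W_ext = qΔV = q(V_B − V_A).
At A: distances to the source charges are 0.715 m, 0.862 m; V_A = Σ kqᵢ/rᵢ = -64.2 V.
At B: distances to the source charges are 0.462 m, 0.736 m; V_B = Σ kqᵢ/rᵢ = -115 V.
ΔV = V_B − V_A = -51.1 V.
W_ext = qΔV = (-5.18×10⁻⁹ C)(-51.1 V) = 2.65×10⁻⁷ J.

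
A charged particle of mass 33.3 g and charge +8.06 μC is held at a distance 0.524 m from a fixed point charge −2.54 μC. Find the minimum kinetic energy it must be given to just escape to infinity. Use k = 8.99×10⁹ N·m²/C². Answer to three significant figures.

0.351 J

To just escape, total mechanical energy must reach zero at infinity: ½mv²_min + U = 0, so ½mv²_min = −U = |kQq|/r.
|U| = |kQq|/r = (8.99×10⁹ N·m²/C²)(2.54×10⁻⁶)(8.06×10⁻⁶)/(0.524) = 0.351 J.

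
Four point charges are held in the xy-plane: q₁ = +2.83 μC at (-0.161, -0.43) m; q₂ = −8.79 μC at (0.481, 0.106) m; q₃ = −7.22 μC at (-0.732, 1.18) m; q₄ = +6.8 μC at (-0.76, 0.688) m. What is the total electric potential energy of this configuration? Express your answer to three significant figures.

The work to assemble the configuration equals its total potential energy, U = Σ kqᵢqⱼ/rᵢⱼ over all pairs.
Pair separations: r₁₂ = 0.836 m, r₁₃ = 1.71 m, r₁₄ = 1.27 m, r₂₃ = 1.62 m, r₂₄ = 1.37 m, r₃₄ = 0.493 m.
Summing all 6 pair terms gives U = -1.17 J.

-1.17 J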